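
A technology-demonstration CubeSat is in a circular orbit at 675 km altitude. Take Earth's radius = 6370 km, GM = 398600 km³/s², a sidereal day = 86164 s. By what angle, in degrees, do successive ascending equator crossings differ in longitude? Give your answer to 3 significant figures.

Semi-major axis a = 6370 + 675 = 7045 km. Period T = 2π√(a³/μ) = 2π√(7045³/398600) = 5884.8 s = 98.08 min.
During one orbit Earth rotates (5884.8 / 86164) × 360° = 24.59°.

24.6°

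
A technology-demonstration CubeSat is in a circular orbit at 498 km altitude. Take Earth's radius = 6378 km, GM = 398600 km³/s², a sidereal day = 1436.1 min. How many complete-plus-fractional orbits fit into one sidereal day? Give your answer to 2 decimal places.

Semi-major axis a = 6378 + 498 = 6876 km. Period T = 2π√(a³/μ) = 2π√(6876³/398600) = 5674.3 s = 94.57 min.
Orbits per sidereal day = 86166 / 5674.3 = 15.185.

15.19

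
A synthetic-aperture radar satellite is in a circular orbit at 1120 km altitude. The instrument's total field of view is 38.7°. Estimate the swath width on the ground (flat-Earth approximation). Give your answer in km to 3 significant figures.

787 km

Half-angle = 38.7°/2 = 19.35°.
Swath width ≈ 2h·tan(θ/2) = 2 × 1120 × tan(19.35°) = 786.6 km.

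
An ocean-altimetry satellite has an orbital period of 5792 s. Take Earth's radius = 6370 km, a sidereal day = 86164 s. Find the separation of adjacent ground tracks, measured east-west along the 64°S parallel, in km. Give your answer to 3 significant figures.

1180 km

Node shift per orbit = (5792.0/86164) × 360° = 24.20°.
Equatorial spacing = 24.20 × 111.2 km/° = 2690 km.
At 64° latitude, spacing = 2690 × cos(64°) = 1179 km.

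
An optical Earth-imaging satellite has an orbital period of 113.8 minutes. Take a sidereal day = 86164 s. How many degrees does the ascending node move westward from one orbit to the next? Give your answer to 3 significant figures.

T = 113.8 min = 6828.0 s.
During one orbit Earth rotates (6828.0 / 86164) × 360° = 28.53°.

28.5°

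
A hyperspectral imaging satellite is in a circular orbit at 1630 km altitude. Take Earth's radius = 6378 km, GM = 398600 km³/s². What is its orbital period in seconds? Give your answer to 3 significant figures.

Semi-major axis a = 6378 + 1630 = 8008 km. Period T = 2π√(a³/μ) = 2π√(8008³/398600) = 7131.8 s = 118.86 min.

7130 seconds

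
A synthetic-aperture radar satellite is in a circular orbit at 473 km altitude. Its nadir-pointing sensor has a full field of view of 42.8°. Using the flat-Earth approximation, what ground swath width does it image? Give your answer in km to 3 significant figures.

371 km

Half-angle = 42.8°/2 = 21.4°.
Swath width ≈ 2h·tan(θ/2) = 2 × 473 × tan(21.4°) = 370.7 km.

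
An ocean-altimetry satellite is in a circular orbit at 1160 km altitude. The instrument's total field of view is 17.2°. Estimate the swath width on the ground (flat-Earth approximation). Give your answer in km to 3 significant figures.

351 km

Half-angle = 17.2°/2 = 8.6°.
Swath width ≈ 2h·tan(θ/2) = 2 × 1160 × tan(8.6°) = 350.9 km.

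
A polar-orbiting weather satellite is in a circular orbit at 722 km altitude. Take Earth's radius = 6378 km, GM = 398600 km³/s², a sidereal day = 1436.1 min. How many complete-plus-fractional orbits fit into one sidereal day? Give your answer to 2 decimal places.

14.47

Semi-major axis a = 6378 + 722 = 7100 km. Period T = 2π√(a³/μ) = 2π√(7100³/398600) = 5953.9 s = 99.23 min.
Orbits per sidereal day = 86166 / 5953.9 = 14.472.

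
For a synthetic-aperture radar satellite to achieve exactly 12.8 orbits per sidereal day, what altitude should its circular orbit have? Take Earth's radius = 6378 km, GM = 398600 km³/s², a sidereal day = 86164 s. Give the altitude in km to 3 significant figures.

Required period T = 86164 / 12.8 = 6731.6 s.
From T = 2π√(a³/μ): a = (μ T²/4π²)^(1/3) = (398600 × 6731.6² / 4π²)^(1/3) = 7706 km.
Altitude h = a − R = 7706 − 6378 = 1328 km.

1330 km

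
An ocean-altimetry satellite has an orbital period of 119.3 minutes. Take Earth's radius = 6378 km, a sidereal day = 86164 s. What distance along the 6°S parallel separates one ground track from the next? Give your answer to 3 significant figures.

T = 119.3 min = 7158.0 s.
Node shift per orbit = (7158.0/86164) × 360° = 29.91°.
Equatorial spacing = 29.91 × 111.3 km/° = 3329 km.
At 6° latitude, spacing = 3329 × cos(6°) = 3311 km.

3310 km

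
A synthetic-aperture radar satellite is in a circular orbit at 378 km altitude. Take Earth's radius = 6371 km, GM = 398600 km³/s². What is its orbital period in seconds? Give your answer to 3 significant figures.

Semi-major axis a = 6371 + 378 = 6749 km. Period T = 2π√(a³/μ) = 2π√(6749³/398600) = 5517.9 s = 91.96 min.

5520 seconds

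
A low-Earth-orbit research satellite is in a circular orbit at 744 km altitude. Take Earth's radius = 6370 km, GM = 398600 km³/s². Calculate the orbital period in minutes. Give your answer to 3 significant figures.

99.5 min

Semi-major axis a = 6370 + 744 = 7114 km. Period T = 2π√(a³/μ) = 2π√(7114³/398600) = 5971.5 s = 99.52 min.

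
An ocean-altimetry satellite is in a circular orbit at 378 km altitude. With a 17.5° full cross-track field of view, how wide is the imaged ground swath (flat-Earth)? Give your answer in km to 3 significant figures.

Half-angle = 17.5°/2 = 8.75°.
Swath width ≈ 2h·tan(θ/2) = 2 × 378 × tan(8.75°) = 116.4 km.

116 km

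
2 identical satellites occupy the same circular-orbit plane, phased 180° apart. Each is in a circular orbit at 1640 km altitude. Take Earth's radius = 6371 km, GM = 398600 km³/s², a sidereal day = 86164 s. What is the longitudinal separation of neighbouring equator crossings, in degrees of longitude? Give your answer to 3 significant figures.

14.9°

Semi-major axis a = 6371 + 1640 = 8011 km. Period T = 2π√(a³/μ) = 2π√(8011³/398600) = 7135.8 s = 118.93 min.
Single-satellite node shift = (7135.8/86164) × 360° = 29.81°.
With 2 satellites evenly phased, successive equator crossings are 29.81/2 = 14.907° apart.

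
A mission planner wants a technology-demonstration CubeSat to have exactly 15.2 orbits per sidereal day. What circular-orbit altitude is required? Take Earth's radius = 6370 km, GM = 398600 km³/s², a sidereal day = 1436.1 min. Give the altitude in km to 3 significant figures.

Required period T = 86166 / 15.2 = 5668.8 s.
From T = 2π√(a³/μ): a = (μ T²/4π²)^(1/3) = (398600 × 5668.8² / 4π²)^(1/3) = 6872 km.
Altitude h = a − R = 6872 − 6370 = 502 km.

502 km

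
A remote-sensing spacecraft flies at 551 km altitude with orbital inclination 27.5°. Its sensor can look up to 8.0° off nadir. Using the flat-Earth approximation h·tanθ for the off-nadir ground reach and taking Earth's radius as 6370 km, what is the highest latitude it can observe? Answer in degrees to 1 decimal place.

28.2°

For a prograde orbit the ground track reaches latitude ±i = ±27.5°.
Sensor half-swath on the ground ≈ 551·tan(8.0°) = 77 km = 0.70° of latitude.
Maximum observable latitude ≈ 27.5 + 0.70 = 28.2°.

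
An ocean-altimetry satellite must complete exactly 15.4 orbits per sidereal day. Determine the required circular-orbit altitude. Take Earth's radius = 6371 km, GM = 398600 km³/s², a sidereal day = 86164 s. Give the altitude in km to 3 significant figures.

Required period T = 86164 / 15.4 = 5595.1 s.
From T = 2π√(a³/μ): a = (μ T²/4π²)^(1/3) = (398600 × 5595.1² / 4π²)^(1/3) = 6812 km.
Altitude h = a − R = 6812 − 6371 = 441 km.

441 km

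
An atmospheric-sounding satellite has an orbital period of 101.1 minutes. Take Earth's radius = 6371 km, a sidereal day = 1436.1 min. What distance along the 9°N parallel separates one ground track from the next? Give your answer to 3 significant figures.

T = 101.1 min = 6066.0 s.
Node shift per orbit = (6066.0/86166) × 360° = 25.34°.
Equatorial spacing = 25.34 × 111.2 km/° = 2818 km.
At 9° latitude, spacing = 2818 × cos(9°) = 2783 km.

2780 km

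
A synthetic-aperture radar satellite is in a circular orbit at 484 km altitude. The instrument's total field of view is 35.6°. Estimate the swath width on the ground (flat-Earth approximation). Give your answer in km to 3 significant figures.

311 km

Half-angle = 35.6°/2 = 17.8°.
Swath width ≈ 2h·tan(θ/2) = 2 × 484 × tan(17.8°) = 310.8 km.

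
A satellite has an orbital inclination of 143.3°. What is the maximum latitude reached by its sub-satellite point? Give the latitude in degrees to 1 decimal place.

Retrograde orbit: the ground track reaches ±(180° − i) = ±(180 − 143.3) = ±36.7°.

36.7°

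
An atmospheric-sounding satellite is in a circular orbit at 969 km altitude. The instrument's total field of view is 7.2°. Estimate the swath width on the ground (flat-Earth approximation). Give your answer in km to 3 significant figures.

122 km

Half-angle = 7.2°/2 = 3.6°.
Swath width ≈ 2h·tan(θ/2) = 2 × 969 × tan(3.6°) = 121.9 km.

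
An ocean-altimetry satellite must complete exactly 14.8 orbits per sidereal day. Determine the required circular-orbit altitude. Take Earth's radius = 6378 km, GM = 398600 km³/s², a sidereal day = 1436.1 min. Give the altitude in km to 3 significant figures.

Required period T = 86166 / 14.8 = 5822.0 s.
From T = 2π√(a³/μ): a = (μ T²/4π²)^(1/3) = (398600 × 5822.0² / 4π²)^(1/3) = 6995 km.
Altitude h = a − R = 6995 − 6378 = 617 km.

617 km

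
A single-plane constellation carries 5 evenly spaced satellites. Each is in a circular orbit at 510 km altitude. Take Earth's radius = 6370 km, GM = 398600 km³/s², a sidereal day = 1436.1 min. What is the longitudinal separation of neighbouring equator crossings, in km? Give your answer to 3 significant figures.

Semi-major axis a = 6370 + 510 = 6880 km. Period T = 2π√(a³/μ) = 2π√(6880³/398600) = 5679.3 s = 94.65 min.
Single-satellite node shift = (5679.3/86166) × 360° = 23.73°.
With 5 satellites evenly phased, successive equator crossings are 23.73/5 = 4.746° apart.
That is 4.746 × 111.2 = 528 km at the equator.

528 km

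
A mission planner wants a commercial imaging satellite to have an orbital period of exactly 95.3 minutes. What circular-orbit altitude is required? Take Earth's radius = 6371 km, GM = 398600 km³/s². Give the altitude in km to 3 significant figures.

T = 95.3 min = 5718.0 s.
From T = 2π√(a³/μ): a = (μ T²/4π²)^(1/3) = (398600 × 5718.0² / 4π²)^(1/3) = 6911 km.
Altitude h = a − R = 6911 − 6371 = 540 km.

540 km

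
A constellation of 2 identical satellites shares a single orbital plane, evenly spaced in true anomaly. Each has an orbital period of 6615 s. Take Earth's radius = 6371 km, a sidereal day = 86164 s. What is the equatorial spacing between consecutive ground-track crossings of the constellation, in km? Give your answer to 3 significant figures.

Single-satellite node shift = (6615.0/86164) × 360° = 27.64°.
With 2 satellites evenly phased, successive equator crossings are 27.64/2 = 13.819° apart.
That is 13.819 × 111.2 = 1537 km at the equator.

1540 km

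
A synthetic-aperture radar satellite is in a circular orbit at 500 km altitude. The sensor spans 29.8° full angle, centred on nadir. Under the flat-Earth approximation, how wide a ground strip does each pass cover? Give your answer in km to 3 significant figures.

266 km

Half-angle = 29.8°/2 = 14.9°.
Swath width ≈ 2h·tan(θ/2) = 2 × 500 × tan(14.9°) = 266.1 km.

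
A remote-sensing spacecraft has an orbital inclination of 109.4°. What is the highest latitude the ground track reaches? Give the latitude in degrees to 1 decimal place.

70.6°

Retrograde orbit: the ground track reaches ±(180° − i) = ±(180 − 109.4) = ±70.6°.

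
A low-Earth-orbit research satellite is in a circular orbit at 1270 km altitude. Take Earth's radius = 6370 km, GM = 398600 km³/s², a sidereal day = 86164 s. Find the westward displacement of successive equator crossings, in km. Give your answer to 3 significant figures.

3090 km

Semi-major axis a = 6370 + 1270 = 7640 km. Period T = 2π√(a³/μ) = 2π√(7640³/398600) = 6645.9 s = 110.76 min.
During one orbit Earth rotates (6645.9 / 86164) × 360° = 27.77°.
At the equator that is 27.77° × (2π·6370/360) km/° = 27.77 × 111.2 = 3087 km.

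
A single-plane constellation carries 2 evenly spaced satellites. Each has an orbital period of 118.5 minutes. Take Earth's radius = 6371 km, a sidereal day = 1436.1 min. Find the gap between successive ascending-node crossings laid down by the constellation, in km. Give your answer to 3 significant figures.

1650 km

T = 118.5 min = 7110.0 s.
Single-satellite node shift = (7110.0/86166) × 360° = 29.71°.
With 2 satellites evenly phased, successive equator crossings are 29.71/2 = 14.853° apart.
That is 14.853 × 111.2 = 1652 km at the equator.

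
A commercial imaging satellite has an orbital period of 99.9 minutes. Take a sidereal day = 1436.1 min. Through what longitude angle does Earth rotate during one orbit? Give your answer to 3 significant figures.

T = 99.9 min = 5994.0 s.
During one orbit Earth rotates (5994.0 / 86166) × 360° = 25.04°.

25.0°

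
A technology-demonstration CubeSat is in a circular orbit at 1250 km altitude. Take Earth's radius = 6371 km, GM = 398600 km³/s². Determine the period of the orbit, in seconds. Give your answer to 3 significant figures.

6620 seconds

Semi-major axis a = 6371 + 1250 = 7621 km. Period T = 2π√(a³/μ) = 2π√(7621³/398600) = 6621.1 s = 110.35 min.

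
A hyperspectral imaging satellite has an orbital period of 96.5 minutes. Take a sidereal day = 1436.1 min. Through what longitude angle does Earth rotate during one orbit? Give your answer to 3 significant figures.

T = 96.5 min = 5790.0 s.
During one orbit Earth rotates (5790.0 / 86166) × 360° = 24.19°.

24.2°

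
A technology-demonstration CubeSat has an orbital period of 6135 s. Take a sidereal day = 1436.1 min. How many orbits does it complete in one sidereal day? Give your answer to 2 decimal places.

Orbits per sidereal day = 86166 / 6135.0 = 14.045.

14.04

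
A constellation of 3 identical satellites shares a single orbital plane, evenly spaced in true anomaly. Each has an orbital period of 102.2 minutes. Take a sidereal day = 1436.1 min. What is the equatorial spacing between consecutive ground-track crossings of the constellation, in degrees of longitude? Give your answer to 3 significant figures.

T = 102.2 min = 6132.0 s.
Single-satellite node shift = (6132.0/86166) × 360° = 25.62°.
With 3 satellites evenly phased, successive equator crossings are 25.62/3 = 8.540° apart.

8.54°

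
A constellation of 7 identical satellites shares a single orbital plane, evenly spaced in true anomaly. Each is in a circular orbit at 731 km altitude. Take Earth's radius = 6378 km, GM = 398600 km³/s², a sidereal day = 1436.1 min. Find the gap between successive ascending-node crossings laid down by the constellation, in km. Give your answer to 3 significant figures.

Semi-major axis a = 6378 + 731 = 7109 km. Period T = 2π√(a³/μ) = 2π√(7109³/398600) = 5965.2 s = 99.42 min.
Single-satellite node shift = (5965.2/86166) × 360° = 24.92°.
With 7 satellites evenly phased, successive equator crossings are 24.92/7 = 3.560° apart.
That is 3.560 × 111.3 = 396 km at the equator.

396 km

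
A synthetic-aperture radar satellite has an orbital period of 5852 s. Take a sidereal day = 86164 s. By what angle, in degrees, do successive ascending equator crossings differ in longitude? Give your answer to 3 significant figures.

During one orbit Earth rotates (5852.0 / 86164) × 360° = 24.45°.

24.5°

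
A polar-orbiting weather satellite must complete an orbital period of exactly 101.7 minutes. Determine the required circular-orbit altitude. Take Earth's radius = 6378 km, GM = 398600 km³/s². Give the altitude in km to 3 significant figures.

839 km

T = 101.7 min = 6102.0 s.
From T = 2π√(a³/μ): a = (μ T²/4π²)^(1/3) = (398600 × 6102.0² / 4π²)^(1/3) = 7217 km.
Altitude h = a − R = 7217 − 6378 = 839 km.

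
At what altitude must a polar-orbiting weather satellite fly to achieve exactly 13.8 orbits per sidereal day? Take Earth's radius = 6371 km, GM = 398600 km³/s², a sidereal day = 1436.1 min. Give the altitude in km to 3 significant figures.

958 km

Required period T = 86166 / 13.8 = 6243.9 s.
From T = 2π√(a³/μ): a = (μ T²/4π²)^(1/3) = (398600 × 6243.9² / 4π²)^(1/3) = 7329 km.
Altitude h = a − R = 7329 − 6371 = 958 km.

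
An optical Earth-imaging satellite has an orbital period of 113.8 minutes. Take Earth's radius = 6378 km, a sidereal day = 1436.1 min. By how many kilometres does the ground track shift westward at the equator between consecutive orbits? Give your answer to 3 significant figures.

T = 113.8 min = 6828.0 s.
During one orbit Earth rotates (6828.0 / 86166) × 360° = 28.53°.
At the equator that is 28.53° × (2π·6378/360) km/° = 28.53 × 111.3 = 3176 km.

3180 km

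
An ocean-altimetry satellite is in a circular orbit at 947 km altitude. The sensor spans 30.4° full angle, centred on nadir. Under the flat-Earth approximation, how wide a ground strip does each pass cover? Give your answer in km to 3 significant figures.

Half-angle = 30.4°/2 = 15.2°.
Swath width ≈ 2h·tan(θ/2) = 2 × 947 × tan(15.2°) = 514.6 km.

515 km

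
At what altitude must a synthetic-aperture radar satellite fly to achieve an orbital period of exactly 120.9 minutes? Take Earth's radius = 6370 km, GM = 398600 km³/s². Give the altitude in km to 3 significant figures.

1730 km

T = 120.9 min = 7254.0 s.
From T = 2π√(a³/μ): a = (μ T²/4π²)^(1/3) = (398600 × 7254.0² / 4π²)^(1/3) = 8099 km.
Altitude h = a − R = 8099 − 6370 = 1729 km.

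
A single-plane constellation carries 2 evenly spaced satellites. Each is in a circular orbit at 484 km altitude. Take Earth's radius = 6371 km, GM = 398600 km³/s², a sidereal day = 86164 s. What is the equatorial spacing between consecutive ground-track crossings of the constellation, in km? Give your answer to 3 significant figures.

1310 km

Semi-major axis a = 6371 + 484 = 6855 km. Period T = 2π√(a³/μ) = 2π√(6855³/398600) = 5648.4 s = 94.14 min.
Single-satellite node shift = (5648.4/86164) × 360° = 23.60°.
With 2 satellites evenly phased, successive equator crossings are 23.60/2 = 11.800° apart.
That is 11.800 × 111.2 = 1312 km at the equator.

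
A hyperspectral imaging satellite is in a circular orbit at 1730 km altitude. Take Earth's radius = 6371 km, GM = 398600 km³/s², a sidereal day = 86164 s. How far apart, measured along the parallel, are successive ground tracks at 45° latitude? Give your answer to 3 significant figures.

2380 km

Semi-major axis a = 6371 + 1730 = 8101 km. Period T = 2π√(a³/μ) = 2π√(8101³/398600) = 7256.4 s = 120.94 min.
Node shift per orbit = (7256.4/86164) × 360° = 30.32°.
Equatorial spacing = 30.32 × 111.2 km/° = 3371 km.
At 45° latitude, spacing = 3371 × cos(45°) = 2384 km.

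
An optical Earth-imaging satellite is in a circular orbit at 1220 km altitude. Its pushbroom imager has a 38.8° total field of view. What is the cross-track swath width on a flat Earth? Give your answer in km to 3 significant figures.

Half-angle = 38.8°/2 = 19.4°.
Swath width ≈ 2h·tan(θ/2) = 2 × 1220 × tan(19.4°) = 859.3 km.

859 km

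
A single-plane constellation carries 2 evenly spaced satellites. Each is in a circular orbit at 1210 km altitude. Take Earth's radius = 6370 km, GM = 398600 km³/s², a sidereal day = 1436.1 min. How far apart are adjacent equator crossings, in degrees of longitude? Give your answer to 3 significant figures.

Semi-major axis a = 6370 + 1210 = 7580 km. Period T = 2π√(a³/μ) = 2π√(7580³/398600) = 6567.7 s = 109.46 min.
Single-satellite node shift = (6567.7/86166) × 360° = 27.44°.
With 2 satellites evenly phased, successive equator crossings are 27.44/2 = 13.720° apart.

13.7°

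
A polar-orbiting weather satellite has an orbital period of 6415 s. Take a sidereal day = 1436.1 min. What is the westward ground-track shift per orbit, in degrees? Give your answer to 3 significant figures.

During one orbit Earth rotates (6415.0 / 86166) × 360° = 26.80°.

26.8°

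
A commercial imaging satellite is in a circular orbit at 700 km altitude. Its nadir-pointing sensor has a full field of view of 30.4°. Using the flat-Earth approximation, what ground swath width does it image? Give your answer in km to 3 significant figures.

Half-angle = 30.4°/2 = 15.2°.
Swath width ≈ 2h·tan(θ/2) = 2 × 700 × tan(15.2°) = 380.4 km.

380 km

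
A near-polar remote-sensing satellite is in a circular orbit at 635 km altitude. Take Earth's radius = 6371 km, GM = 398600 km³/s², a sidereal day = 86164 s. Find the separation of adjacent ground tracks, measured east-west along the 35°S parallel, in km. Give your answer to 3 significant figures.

Semi-major axis a = 6371 + 635 = 7006 km. Period T = 2π√(a³/μ) = 2π√(7006³/398600) = 5836.0 s = 97.27 min.
Node shift per orbit = (5836.0/86164) × 360° = 24.38°.
Equatorial spacing = 24.38 × 111.2 km/° = 2711 km.
At 35° latitude, spacing = 2711 × cos(35°) = 2221 km.

2220 km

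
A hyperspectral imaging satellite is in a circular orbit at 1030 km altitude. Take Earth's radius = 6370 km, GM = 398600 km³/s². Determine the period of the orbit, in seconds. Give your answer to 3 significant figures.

Semi-major axis a = 6370 + 1030 = 7400 km. Period T = 2π√(a³/μ) = 2π√(7400³/398600) = 6335.2 s = 105.59 min.

6340 seconds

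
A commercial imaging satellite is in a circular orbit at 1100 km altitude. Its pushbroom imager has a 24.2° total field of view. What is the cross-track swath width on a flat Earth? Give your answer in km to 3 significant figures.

472 km

Half-angle = 24.2°/2 = 12.1°.
Swath width ≈ 2h·tan(θ/2) = 2 × 1100 × tan(12.1°) = 471.6 km.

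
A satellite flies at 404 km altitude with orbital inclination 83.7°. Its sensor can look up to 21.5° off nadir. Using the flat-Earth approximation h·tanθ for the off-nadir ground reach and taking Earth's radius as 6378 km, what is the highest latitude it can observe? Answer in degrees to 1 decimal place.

85.1°

For a prograde orbit the ground track reaches latitude ±i = ±83.7°.
Sensor half-swath on the ground ≈ 404·tan(21.5°) = 159 km = 1.43° of latitude.
Maximum observable latitude ≈ 83.7 + 1.43 = 85.1°.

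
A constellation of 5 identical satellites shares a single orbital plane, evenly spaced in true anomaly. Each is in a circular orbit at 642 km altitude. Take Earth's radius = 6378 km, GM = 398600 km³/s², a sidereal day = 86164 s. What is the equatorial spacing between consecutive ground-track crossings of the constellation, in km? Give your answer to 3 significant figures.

Semi-major axis a = 6378 + 642 = 7020 km. Period T = 2π√(a³/μ) = 2π√(7020³/398600) = 5853.5 s = 97.56 min.
Single-satellite node shift = (5853.5/86164) × 360° = 24.46°.
With 5 satellites evenly phased, successive equator crossings are 24.46/5 = 4.891° apart.
That is 4.891 × 111.3 = 544 km at the equator.

544 km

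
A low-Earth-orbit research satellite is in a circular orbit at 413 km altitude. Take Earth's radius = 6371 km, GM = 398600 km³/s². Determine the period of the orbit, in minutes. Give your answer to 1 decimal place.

92.7 min

Semi-major axis a = 6371 + 413 = 6784 km. Period T = 2π√(a³/μ) = 2π√(6784³/398600) = 5560.8 s = 92.68 min.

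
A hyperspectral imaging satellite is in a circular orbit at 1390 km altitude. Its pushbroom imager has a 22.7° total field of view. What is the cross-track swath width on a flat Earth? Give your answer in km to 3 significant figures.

Half-angle = 22.7°/2 = 11.35°.
Swath width ≈ 2h·tan(θ/2) = 2 × 1390 × tan(11.35°) = 558.0 km.

558 km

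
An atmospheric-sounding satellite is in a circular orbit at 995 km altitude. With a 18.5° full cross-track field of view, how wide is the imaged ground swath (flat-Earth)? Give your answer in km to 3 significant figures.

Half-angle = 18.5°/2 = 9.25°.
Swath width ≈ 2h·tan(θ/2) = 2 × 995 × tan(9.25°) = 324.1 km.

324 km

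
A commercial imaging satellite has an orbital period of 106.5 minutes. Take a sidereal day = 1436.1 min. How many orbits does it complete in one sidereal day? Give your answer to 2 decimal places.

T = 106.5 min = 6390.0 s.
Orbits per sidereal day = 86166 / 6390.0 = 13.485.

13.48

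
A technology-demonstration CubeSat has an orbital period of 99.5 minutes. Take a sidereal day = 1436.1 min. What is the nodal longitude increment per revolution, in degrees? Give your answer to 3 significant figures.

T = 99.5 min = 5970.0 s.
During one orbit Earth rotates (5970.0 / 86166) × 360° = 24.94°.

24.9°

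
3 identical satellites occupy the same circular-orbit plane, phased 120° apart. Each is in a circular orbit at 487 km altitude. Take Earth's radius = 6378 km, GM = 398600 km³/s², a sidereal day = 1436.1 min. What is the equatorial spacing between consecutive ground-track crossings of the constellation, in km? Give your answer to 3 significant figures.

Semi-major axis a = 6378 + 487 = 6865 km. Period T = 2π√(a³/μ) = 2π√(6865³/398600) = 5660.7 s = 94.35 min.
Single-satellite node shift = (5660.7/86166) × 360° = 23.65°.
With 3 satellites evenly phased, successive equator crossings are 23.65/3 = 7.883° apart.
That is 7.883 × 111.3 = 878 km at the equator.

878 km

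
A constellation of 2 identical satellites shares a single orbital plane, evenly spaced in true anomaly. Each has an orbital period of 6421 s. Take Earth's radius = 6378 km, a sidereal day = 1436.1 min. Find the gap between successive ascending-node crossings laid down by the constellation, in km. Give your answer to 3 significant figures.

Single-satellite node shift = (6421.0/86166) × 360° = 26.83°.
With 2 satellites evenly phased, successive equator crossings are 26.83/2 = 13.413° apart.
That is 13.413 × 111.3 = 1493 km at the equator.

1490 km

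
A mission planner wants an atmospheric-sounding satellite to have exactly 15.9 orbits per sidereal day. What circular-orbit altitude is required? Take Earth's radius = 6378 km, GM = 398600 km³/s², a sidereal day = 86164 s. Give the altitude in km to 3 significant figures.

Required period T = 86164 / 15.9 = 5419.1 s.
From T = 2π√(a³/μ): a = (μ T²/4π²)^(1/3) = (398600 × 5419.1² / 4π²)^(1/3) = 6668 km.
Altitude h = a − R = 6668 − 6378 = 290 km.

290 km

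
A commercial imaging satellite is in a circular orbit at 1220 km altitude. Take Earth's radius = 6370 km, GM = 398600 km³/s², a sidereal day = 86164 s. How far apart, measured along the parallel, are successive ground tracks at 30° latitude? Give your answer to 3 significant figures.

Semi-major axis a = 6370 + 1220 = 7590 km. Period T = 2π√(a³/μ) = 2π√(7590³/398600) = 6580.7 s = 109.68 min.
Node shift per orbit = (6580.7/86164) × 360° = 27.49°.
Equatorial spacing = 27.49 × 111.2 km/° = 3057 km.
At 30° latitude, spacing = 3057 × cos(30°) = 2647 km.

2650 km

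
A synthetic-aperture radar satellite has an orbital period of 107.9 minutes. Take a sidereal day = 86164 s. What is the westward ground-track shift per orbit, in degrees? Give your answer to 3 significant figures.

27.0°

T = 107.9 min = 6474.0 s.
During one orbit Earth rotates (6474.0 / 86164) × 360° = 27.05°.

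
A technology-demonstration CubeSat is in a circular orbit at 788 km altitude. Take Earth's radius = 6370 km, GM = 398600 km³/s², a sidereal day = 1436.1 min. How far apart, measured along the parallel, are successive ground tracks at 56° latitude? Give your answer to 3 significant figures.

1570 km

Semi-major axis a = 6370 + 788 = 7158 km. Period T = 2π√(a³/μ) = 2π√(7158³/398600) = 6027.0 s = 100.45 min.
Node shift per orbit = (6027.0/86166) × 360° = 25.18°.
Equatorial spacing = 25.18 × 111.2 km/° = 2800 km.
At 56° latitude, spacing = 2800 × cos(56°) = 1565 km.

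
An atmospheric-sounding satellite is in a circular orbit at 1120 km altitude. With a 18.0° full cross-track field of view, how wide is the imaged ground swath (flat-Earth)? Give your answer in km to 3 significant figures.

Half-angle = 18.0°/2 = 9°.
Swath width ≈ 2h·tan(θ/2) = 2 × 1120 × tan(9°) = 354.8 km.

355 km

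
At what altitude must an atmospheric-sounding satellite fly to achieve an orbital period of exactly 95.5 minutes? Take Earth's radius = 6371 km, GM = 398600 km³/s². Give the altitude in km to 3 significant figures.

550 km

T = 95.5 min = 5730.0 s.
From T = 2π√(a³/μ): a = (μ T²/4π²)^(1/3) = (398600 × 5730.0² / 4π²)^(1/3) = 6921 km.
Altitude h = a − R = 6921 − 6371 = 550 km.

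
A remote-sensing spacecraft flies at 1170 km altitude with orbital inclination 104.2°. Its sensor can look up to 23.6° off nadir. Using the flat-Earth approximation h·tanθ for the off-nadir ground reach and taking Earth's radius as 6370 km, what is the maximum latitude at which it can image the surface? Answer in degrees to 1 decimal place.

Retrograde orbit: the ground track reaches ±(180° − i) = ±(180 − 104.2) = ±75.8°.
Sensor half-swath on the ground ≈ 1170·tan(23.6°) = 511 km = 4.60° of latitude.
Maximum observable latitude ≈ 75.8 + 4.60 = 80.4°.

80.4°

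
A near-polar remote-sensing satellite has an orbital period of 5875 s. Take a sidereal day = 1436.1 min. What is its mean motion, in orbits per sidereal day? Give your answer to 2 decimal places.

14.67

Orbits per sidereal day = 86166 / 5875.0 = 14.667.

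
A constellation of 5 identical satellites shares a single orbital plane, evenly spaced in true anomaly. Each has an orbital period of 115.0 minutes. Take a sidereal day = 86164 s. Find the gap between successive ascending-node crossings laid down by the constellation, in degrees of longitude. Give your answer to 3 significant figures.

5.77°

T = 115.0 min = 6900.0 s.
Single-satellite node shift = (6900.0/86164) × 360° = 28.83°.
With 5 satellites evenly phased, successive equator crossings are 28.83/5 = 5.766° apart.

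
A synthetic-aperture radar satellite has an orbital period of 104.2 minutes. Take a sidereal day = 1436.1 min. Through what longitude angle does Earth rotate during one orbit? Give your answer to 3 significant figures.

26.1°

T = 104.2 min = 6252.0 s.
During one orbit Earth rotates (6252.0 / 86166) × 360° = 26.12°.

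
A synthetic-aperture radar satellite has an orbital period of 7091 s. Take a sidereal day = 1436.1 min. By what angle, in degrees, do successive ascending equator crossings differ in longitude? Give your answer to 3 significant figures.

During one orbit Earth rotates (7091.0 / 86166) × 360° = 29.63°.

29.6°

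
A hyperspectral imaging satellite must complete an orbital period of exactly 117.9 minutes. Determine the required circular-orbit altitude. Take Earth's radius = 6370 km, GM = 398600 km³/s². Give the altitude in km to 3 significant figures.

T = 117.9 min = 7074.0 s.
From T = 2π√(a³/μ): a = (μ T²/4π²)^(1/3) = (398600 × 7074.0² / 4π²)^(1/3) = 7965 km.
Altitude h = a − R = 7965 − 6370 = 1595 km.

1590 km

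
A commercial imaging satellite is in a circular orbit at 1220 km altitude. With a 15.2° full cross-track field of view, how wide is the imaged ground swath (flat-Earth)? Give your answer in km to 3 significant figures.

326 km

Half-angle = 15.2°/2 = 7.6°.
Swath width ≈ 2h·tan(θ/2) = 2 × 1220 × tan(7.6°) = 325.6 km.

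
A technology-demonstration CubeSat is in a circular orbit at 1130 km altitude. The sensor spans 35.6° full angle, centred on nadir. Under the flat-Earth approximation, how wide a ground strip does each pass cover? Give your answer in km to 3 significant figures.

726 km

Half-angle = 35.6°/2 = 17.8°.
Swath width ≈ 2h·tan(θ/2) = 2 × 1130 × tan(17.8°) = 725.6 km.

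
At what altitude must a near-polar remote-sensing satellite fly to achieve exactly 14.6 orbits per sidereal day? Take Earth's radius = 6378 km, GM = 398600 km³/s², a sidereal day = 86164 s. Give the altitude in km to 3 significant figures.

Required period T = 86164 / 14.6 = 5901.6 s.
From T = 2π√(a³/μ): a = (μ T²/4π²)^(1/3) = (398600 × 5901.6² / 4π²)^(1/3) = 7058 km.
Altitude h = a − R = 7058 − 6378 = 680 km.

680 km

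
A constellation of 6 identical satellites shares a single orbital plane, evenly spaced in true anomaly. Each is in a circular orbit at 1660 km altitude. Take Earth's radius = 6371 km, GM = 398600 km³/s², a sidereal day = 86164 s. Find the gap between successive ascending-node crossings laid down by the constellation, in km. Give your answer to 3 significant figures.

555 km

Semi-major axis a = 6371 + 1660 = 8031 km. Period T = 2π√(a³/μ) = 2π√(8031³/398600) = 7162.5 s = 119.38 min.
Single-satellite node shift = (7162.5/86164) × 360° = 29.93°.
With 6 satellites evenly phased, successive equator crossings are 29.93/6 = 4.988° apart.
That is 4.988 × 111.2 = 555 km at the equator.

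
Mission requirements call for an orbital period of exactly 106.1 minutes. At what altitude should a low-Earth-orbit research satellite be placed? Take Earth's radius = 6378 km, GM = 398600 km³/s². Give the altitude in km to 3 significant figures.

T = 106.1 min = 6366.0 s.
From T = 2π√(a³/μ): a = (μ T²/4π²)^(1/3) = (398600 × 6366.0² / 4π²)^(1/3) = 7424 km.
Altitude h = a − R = 7424 − 6378 = 1046 km.

1050 km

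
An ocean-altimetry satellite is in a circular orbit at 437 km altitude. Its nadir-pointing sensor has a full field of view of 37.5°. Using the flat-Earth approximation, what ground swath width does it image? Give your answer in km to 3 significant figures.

297 km

Half-angle = 37.5°/2 = 18.75°.
Swath width ≈ 2h·tan(θ/2) = 2 × 437 × tan(18.75°) = 296.7 km.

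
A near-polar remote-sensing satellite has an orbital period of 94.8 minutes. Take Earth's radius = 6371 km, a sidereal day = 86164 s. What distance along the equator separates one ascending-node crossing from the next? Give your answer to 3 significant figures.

2640 km

T = 94.8 min = 5688.0 s.
During one orbit Earth rotates (5688.0 / 86164) × 360° = 23.76°.
At the equator that is 23.76° × (2π·6371/360) km/° = 23.76 × 111.2 = 2643 km.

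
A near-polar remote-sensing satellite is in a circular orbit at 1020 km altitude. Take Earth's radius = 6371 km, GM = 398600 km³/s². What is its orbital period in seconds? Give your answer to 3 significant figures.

6320 seconds

Semi-major axis a = 6371 + 1020 = 7391 km. Period T = 2π√(a³/μ) = 2π√(7391³/398600) = 6323.6 s = 105.39 min.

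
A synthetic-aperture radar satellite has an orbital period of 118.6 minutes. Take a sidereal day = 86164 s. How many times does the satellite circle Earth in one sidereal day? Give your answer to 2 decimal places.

T = 118.6 min = 7116.0 s.
Orbits per sidereal day = 86164 / 7116.0 = 12.108.

12.11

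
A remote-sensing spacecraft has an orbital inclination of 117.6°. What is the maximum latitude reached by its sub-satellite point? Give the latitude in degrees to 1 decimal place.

62.4°

Retrograde orbit: the ground track reaches ±(180° − i) = ±(180 − 117.6) = ±62.4°.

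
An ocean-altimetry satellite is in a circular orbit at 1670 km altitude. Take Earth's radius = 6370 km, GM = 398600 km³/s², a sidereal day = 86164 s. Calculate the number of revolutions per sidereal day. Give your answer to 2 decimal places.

Semi-major axis a = 6370 + 1670 = 8040 km. Period T = 2π√(a³/μ) = 2π√(8040³/398600) = 7174.6 s = 119.58 min.
Orbits per sidereal day = 86164 / 7174.6 = 12.010.

12.01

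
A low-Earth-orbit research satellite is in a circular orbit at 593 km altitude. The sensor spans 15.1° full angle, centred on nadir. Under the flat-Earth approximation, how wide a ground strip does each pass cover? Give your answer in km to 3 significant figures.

Half-angle = 15.1°/2 = 7.55°.
Swath width ≈ 2h·tan(θ/2) = 2 × 593 × tan(7.55°) = 157.2 km.

157 km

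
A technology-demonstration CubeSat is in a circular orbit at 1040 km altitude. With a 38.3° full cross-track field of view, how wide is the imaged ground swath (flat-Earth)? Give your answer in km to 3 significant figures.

722 km

Half-angle = 38.3°/2 = 19.15°.
Swath width ≈ 2h·tan(θ/2) = 2 × 1040 × tan(19.15°) = 722.3 km.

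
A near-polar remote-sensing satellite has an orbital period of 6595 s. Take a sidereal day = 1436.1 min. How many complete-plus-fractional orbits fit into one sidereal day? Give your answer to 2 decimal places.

Orbits per sidereal day = 86166 / 6595.0 = 13.065.

13.07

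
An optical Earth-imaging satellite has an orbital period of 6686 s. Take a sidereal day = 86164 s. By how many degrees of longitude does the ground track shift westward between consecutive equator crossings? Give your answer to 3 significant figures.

During one orbit Earth rotates (6686.0 / 86164) × 360° = 27.93°.

27.9°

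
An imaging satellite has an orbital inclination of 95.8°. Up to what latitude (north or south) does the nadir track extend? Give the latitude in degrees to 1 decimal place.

84.2°

Retrograde orbit: the ground track reaches ±(180° − i) = ±(180 − 95.8) = ±84.2°.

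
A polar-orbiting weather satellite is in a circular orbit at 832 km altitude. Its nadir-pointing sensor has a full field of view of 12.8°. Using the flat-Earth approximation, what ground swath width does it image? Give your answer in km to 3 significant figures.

Half-angle = 12.8°/2 = 6.4°.
Swath width ≈ 2h·tan(θ/2) = 2 × 832 × tan(6.4°) = 186.6 km.

187 km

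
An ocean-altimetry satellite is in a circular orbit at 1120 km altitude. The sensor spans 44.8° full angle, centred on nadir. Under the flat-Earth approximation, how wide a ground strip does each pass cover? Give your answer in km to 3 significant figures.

923 km

Half-angle = 44.8°/2 = 22.4°.
Swath width ≈ 2h·tan(θ/2) = 2 × 1120 × tan(22.4°) = 923.3 km.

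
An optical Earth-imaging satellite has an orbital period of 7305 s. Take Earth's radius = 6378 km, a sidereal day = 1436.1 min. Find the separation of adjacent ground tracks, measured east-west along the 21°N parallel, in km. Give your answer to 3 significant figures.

3170 km

Node shift per orbit = (7305.0/86166) × 360° = 30.52°.
Equatorial spacing = 30.52 × 111.3 km/° = 3397 km.
At 21° latitude, spacing = 3397 × cos(21°) = 3172 km.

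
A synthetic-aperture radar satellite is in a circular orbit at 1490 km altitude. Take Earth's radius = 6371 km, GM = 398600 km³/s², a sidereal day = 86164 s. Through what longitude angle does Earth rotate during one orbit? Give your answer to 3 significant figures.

Semi-major axis a = 6371 + 1490 = 7861 km. Period T = 2π√(a³/μ) = 2π√(7861³/398600) = 6936.3 s = 115.61 min.
During one orbit Earth rotates (6936.3 / 86164) × 360° = 28.98°.

29.0°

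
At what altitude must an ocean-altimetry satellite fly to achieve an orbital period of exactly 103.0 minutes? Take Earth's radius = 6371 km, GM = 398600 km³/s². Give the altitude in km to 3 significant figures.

T = 103.0 min = 6180.0 s.
From T = 2π√(a³/μ): a = (μ T²/4π²)^(1/3) = (398600 × 6180.0² / 4π²)^(1/3) = 7279 km.
Altitude h = a − R = 7279 − 6371 = 908 km.

908 km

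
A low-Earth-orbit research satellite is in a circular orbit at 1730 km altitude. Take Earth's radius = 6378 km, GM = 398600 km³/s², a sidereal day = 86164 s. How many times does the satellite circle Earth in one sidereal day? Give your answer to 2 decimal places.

11.86

Semi-major axis a = 6378 + 1730 = 8108 km. Period T = 2π√(a³/μ) = 2π√(8108³/398600) = 7265.8 s = 121.10 min.
Orbits per sidereal day = 86164 / 7265.8 = 11.859.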